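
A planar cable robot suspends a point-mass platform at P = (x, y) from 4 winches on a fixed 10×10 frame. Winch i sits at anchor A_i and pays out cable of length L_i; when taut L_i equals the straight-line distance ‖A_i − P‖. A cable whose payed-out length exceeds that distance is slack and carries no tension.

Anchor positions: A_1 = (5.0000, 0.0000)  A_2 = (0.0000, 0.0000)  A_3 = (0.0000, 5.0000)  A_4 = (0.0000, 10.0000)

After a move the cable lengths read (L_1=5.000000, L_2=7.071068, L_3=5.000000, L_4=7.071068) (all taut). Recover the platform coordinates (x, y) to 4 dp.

(5.0000, 5.0000)

each cable: (A_i−P)·(A_i−P) = L_i²; let q_i = ‖A_i‖²−L_i²
q_1 = 25.0000+0.0000−25.0000 = 0.0000
row 1: 10.0000x + 0.0000y = 50.0000  (q_2=-50.0000)
row 2: 10.0000x − 10.0000y = 0.0000  (q_3=0.0000)
row 3: 10.0000x − 20.0000y = -50.0000  (q_4=50.0000)
Cramer on rows 1–2 → x = 5.0000, y = 5.0000
check cable 4: ‖A_4−P‖² = 50.0000 ≈ L_4² = 50.0000 ✓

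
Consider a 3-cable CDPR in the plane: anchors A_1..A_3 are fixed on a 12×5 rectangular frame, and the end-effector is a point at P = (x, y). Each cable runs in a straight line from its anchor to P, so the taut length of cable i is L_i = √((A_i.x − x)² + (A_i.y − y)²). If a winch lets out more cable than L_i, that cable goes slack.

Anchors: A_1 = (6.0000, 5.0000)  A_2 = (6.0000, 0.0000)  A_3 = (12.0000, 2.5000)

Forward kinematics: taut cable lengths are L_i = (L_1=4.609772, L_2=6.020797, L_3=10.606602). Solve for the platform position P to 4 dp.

expand ‖A_i−P‖²=L_i² and subtract eq 1 (q_i ≔ ‖A_i‖²−L_i²)
q_1 = 36.0000+25.0000−21.2500 = 39.7500
eq1−eq2 → [0.0000  10.0000]·P = 40.0000
eq1−eq3 → [-12.0000  5.0000]·P = 2.0000
2×2 solve → P = (1.5000, 4.0000)

(1.5000, 4.0000)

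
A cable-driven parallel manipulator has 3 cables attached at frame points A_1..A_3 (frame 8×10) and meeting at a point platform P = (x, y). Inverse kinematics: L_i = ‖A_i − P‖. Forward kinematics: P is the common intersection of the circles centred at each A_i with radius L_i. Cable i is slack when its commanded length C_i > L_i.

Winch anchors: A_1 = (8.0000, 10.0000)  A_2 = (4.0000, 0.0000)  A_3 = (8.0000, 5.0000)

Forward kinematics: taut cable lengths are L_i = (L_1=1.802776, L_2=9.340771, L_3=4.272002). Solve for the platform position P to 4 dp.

(6.5000, 9.0000)

each cable: (A_i−P)·(A_i−P) = L_i²; let q_i = ‖A_i‖²−L_i²
q_1 = 64.0000+100.0000−3.2500 = 160.7500
row 1: 8.0000x + 20.0000y = 232.0000  (q_2=-71.2500)
row 2: 0.0000x + 10.0000y = 90.0000  (q_3=70.7500)
Cramer on rows 1–2 → x = 6.5000, y = 9.0000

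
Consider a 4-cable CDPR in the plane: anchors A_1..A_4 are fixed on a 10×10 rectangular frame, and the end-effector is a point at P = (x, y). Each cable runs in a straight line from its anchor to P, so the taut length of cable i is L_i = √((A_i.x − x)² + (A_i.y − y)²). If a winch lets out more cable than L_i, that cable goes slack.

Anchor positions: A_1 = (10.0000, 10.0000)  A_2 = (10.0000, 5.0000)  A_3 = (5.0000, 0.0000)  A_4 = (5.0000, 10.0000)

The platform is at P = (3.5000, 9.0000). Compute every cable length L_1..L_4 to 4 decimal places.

L_1 = √((10.0000−3.5000)² + (10.0000−9.0000)²) = 6.5765
L_2 = √((10.0000−3.5000)² + (5.0000−9.0000)²) = 7.6322
L_3 = √((5.0000−3.5000)² + (0.0000−9.0000)²) = 9.1241
L_4 = √((5.0000−3.5000)² + (10.0000−9.0000)²) = 1.8028

(6.5765, 7.6322, 9.1241, 1.8028)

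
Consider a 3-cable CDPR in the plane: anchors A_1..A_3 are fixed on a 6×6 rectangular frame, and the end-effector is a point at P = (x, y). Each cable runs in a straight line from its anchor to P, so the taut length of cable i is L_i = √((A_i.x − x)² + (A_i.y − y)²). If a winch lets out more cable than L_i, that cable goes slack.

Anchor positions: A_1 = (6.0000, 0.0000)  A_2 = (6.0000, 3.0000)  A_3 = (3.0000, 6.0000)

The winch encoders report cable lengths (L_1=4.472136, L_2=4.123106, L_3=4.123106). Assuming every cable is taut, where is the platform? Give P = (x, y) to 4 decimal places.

(2.0000, 2.0000)

each cable: (A_i−P)·(A_i−P) = L_i²; let k_i = ‖A_i‖²−L_i²
k_1 = 36.0000+0.0000−20.0000 = 16.0000
row 1: 0.0000x − 6.0000y = -12.0000  (k_2=28.0000)
row 2: 6.0000x − 12.0000y = -12.0000  (k_3=28.0000)
Cramer on rows 1–2 → x = 2.0000, y = 2.0000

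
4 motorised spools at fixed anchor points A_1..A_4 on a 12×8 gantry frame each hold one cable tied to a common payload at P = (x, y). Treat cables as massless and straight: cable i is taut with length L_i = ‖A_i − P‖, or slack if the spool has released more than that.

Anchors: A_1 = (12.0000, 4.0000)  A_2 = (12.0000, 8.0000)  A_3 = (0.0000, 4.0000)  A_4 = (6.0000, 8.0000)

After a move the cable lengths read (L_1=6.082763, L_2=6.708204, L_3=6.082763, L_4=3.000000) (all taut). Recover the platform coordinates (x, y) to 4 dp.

expand ‖A_i−P‖²=L_i² and subtract eq 1 (q_i ≔ ‖A_i‖²−L_i²)
q_1 = 144.0000+16.0000−37.0000 = 123.0000
eq1−eq2 → [0.0000  -8.0000]·P = -40.0000
eq1−eq3 → [24.0000  0.0000]·P = 144.0000
eq1−eq4 → [12.0000  -8.0000]·P = 32.0000
2×2 solve → P = (6.0000, 5.0000)
check cable 4: ‖A_4−P‖² = 9.0000 ≈ L_4² = 9.0000 ✓

(6.0000, 5.0000)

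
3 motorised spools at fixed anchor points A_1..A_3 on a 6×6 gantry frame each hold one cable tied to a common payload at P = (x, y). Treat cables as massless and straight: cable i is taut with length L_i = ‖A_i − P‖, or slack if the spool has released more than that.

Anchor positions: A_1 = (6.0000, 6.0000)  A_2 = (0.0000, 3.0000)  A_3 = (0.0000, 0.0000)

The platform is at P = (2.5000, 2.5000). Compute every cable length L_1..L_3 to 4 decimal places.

(4.9497, 2.5495, 3.5355)

L_1: Δ = A_1−P = (3.5000, 3.5000) → ‖Δ‖ = √24.5000 = 4.9497
L_2: Δ = A_2−P = (-2.5000, 0.5000) → ‖Δ‖ = √6.5000 = 2.5495
L_3: Δ = A_3−P = (-2.5000, -2.5000) → ‖Δ‖ = √12.5000 = 3.5355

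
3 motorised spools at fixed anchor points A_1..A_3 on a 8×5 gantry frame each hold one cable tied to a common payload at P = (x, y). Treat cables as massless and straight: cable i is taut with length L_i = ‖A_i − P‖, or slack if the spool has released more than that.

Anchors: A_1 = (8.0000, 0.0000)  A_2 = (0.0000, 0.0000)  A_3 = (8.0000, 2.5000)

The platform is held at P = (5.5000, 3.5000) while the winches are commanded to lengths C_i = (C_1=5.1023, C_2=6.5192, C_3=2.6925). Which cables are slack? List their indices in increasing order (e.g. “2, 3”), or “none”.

cable 1: L_1 = ‖A_1−P‖ = 4.3012;  C_1 = 5.1023 → slack
cable 2: L_2 = ‖A_2−P‖ = 6.5192;  C_2 = 6.5192 → taut
cable 3: L_3 = ‖A_3−P‖ = 2.6926;  C_3 = 2.6925 → taut

1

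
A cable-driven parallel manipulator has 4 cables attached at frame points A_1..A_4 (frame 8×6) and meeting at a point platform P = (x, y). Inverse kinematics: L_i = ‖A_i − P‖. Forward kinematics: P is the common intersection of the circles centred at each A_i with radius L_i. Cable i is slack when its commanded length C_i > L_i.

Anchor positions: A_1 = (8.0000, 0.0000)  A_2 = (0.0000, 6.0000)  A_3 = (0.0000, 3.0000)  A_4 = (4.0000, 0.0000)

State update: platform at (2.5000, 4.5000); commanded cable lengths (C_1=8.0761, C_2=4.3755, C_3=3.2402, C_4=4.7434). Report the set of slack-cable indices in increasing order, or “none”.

i=1: geometric 7.1063 vs commanded 8.0761 ⇒ slack
i=2: geometric 2.9155 vs commanded 4.3755 ⇒ slack
i=3: geometric 2.9155 vs commanded 3.2402 ⇒ slack
i=4: geometric 4.7434 vs commanded 4.7434 ⇒ taut

1, 2, 3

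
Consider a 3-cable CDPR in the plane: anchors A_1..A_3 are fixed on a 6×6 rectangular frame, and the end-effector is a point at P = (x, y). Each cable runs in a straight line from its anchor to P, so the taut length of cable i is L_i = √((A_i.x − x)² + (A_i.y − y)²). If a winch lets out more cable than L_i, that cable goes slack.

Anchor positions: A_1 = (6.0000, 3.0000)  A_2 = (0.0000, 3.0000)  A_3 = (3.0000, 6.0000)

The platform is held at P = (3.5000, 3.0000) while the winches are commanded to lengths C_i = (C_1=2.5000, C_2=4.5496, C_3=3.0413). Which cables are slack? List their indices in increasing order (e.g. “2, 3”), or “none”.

2

cable 1: √((2.5000)²+(0.0000)²)=2.5000, C_1=2.5000: taut
cable 2: √((-3.5000)²+(0.0000)²)=3.5000, C_2=4.5496: slack
cable 3: √((-0.5000)²+(3.0000)²)=3.0414, C_3=3.0413: taut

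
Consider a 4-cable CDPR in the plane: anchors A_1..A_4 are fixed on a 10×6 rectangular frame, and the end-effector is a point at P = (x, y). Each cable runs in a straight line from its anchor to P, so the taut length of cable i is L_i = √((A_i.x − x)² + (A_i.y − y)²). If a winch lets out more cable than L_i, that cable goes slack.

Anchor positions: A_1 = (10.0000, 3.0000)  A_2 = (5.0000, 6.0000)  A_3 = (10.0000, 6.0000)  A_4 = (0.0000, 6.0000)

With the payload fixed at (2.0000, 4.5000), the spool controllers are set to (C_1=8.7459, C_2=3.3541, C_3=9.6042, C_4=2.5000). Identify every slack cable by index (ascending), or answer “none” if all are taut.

i=1: geometric 8.1394 vs commanded 8.7459 ⇒ slack
i=2: geometric 3.3541 vs commanded 3.3541 ⇒ taut
i=3: geometric 8.1394 vs commanded 9.6042 ⇒ slack
i=4: geometric 2.5000 vs commanded 2.5000 ⇒ taut

1, 3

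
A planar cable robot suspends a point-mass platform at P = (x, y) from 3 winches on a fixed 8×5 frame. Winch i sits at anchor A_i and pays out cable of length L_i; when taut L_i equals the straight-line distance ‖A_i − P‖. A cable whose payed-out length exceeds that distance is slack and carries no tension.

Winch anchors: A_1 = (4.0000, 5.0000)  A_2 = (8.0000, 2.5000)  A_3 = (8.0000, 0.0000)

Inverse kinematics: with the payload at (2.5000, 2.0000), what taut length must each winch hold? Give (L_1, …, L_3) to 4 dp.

cable 1: Δx=1.5000, Δy=3.0000; L_1 = √(Δx²+Δy²) = 3.3541
cable 2: Δx=5.5000, Δy=0.5000; L_2 = √(Δx²+Δy²) = 5.5227
cable 3: Δx=5.5000, Δy=-2.0000; L_3 = √(Δx²+Δy²) = 5.8523

(3.3541, 5.5227, 5.8523)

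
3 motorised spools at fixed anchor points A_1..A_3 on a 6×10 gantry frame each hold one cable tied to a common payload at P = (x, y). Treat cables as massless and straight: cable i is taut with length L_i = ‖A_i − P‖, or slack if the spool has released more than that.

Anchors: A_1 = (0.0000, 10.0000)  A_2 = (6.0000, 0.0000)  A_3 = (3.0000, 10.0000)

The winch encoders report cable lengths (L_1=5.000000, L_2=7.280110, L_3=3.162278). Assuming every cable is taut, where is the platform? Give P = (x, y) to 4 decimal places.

(4.0000, 7.0000)

expand ‖A_i−P‖²=L_i² and subtract eq 1 (q_i ≔ ‖A_i‖²−L_i²)
q_1 = 0.0000+100.0000−25.0000 = 75.0000
eq1−eq2 → [-12.0000  20.0000]·P = 92.0000
eq1−eq3 → [-6.0000  0.0000]·P = -24.0000
2×2 solve → P = (4.0000, 7.0000)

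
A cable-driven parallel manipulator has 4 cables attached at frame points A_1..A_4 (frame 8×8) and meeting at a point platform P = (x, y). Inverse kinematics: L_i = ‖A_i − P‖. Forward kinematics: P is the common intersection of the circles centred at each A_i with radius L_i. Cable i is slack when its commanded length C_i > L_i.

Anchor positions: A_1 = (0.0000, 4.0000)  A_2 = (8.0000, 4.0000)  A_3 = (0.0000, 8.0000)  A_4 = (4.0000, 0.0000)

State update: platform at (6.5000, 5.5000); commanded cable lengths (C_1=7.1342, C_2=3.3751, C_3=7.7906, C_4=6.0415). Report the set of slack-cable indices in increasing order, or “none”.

1, 2, 3

cable 1: √((-6.5000)²+(-1.5000)²)=6.6708, C_1=7.1342: slack
cable 2: √((1.5000)²+(-1.5000)²)=2.1213, C_2=3.3751: slack
cable 3: √((-6.5000)²+(2.5000)²)=6.9642, C_3=7.7906: slack
cable 4: √((-2.5000)²+(-5.5000)²)=6.0415, C_4=6.0415: taut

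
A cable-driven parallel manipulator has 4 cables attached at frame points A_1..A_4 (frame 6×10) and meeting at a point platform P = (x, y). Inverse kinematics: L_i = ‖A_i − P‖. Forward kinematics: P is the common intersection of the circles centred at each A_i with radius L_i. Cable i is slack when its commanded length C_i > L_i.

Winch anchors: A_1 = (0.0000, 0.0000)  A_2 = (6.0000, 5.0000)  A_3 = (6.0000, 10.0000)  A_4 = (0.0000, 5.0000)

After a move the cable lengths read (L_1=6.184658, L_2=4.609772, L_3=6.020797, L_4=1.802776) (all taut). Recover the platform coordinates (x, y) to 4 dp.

(1.5000, 6.0000)

circle eqns → linear via eq_j − eq_1; set k_j = A_j·A_j − L_j²
k_1 = 0.0000+0.0000−38.2500 = -38.2500
-12.0000·x − 10.0000·y = k_1−k_2 = -78.0000
-12.0000·x − 20.0000·y = k_1−k_3 = -138.0000
0.0000·x − 10.0000·y = k_1−k_4 = -60.0000
solve first two rows → x=1.5000, y=6.0000
check cable 4: ‖A_4−P‖² = 3.2500 ≈ L_4² = 3.2500 ✓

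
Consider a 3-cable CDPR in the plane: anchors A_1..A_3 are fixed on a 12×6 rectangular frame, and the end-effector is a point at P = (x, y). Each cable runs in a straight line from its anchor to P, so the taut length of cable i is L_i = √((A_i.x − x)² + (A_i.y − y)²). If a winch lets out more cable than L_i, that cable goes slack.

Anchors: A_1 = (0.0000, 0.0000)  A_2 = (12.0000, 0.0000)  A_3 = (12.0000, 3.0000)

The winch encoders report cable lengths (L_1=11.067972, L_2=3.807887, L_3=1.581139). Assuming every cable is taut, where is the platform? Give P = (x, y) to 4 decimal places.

expand ‖A_i−P‖²=L_i² and subtract eq 1 (q_i ≔ ‖A_i‖²−L_i²)
q_1 = 0.0000+0.0000−122.5000 = -122.5000
eq1−eq2 → [-24.0000  0.0000]·P = -252.0000
eq1−eq3 → [-24.0000  -6.0000]·P = -273.0000
2×2 solve → P = (10.5000, 3.5000)

(10.5000, 3.5000)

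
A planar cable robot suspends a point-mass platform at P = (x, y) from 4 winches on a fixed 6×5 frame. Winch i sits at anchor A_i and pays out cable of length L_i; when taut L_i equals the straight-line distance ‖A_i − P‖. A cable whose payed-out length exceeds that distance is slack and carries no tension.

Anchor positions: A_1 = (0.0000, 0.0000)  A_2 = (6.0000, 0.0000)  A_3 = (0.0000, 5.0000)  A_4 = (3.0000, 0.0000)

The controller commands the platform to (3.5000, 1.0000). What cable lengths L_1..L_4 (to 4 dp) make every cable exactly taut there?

cable 1: Δx=-3.5000, Δy=-1.0000; L_1 = √(Δx²+Δy²) = 3.6401
cable 2: Δx=2.5000, Δy=-1.0000; L_2 = √(Δx²+Δy²) = 2.6926
cable 3: Δx=-3.5000, Δy=4.0000; L_3 = √(Δx²+Δy²) = 5.3151
cable 4: Δx=-0.5000, Δy=-1.0000; L_4 = √(Δx²+Δy²) = 1.1180

(3.6401, 2.6926, 5.3151, 1.1180)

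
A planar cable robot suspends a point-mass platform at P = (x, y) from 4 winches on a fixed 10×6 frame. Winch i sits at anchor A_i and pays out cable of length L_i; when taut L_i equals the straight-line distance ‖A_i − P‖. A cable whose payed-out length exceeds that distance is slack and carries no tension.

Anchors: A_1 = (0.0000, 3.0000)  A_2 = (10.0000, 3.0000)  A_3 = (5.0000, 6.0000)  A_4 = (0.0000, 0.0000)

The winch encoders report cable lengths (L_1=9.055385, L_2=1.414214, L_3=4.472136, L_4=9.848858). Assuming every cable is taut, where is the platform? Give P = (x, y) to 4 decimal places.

(9.0000, 4.0000)

expand ‖A_i−P‖²=L_i² and subtract eq 1 (q_i ≔ ‖A_i‖²−L_i²)
q_1 = 0.0000+9.0000−82.0000 = -73.0000
eq1−eq2 → [-20.0000  0.0000]·P = -180.0000
eq1−eq3 → [-10.0000  -6.0000]·P = -114.0000
eq1−eq4 → [0.0000  6.0000]·P = 24.0000
2×2 solve → P = (9.0000, 4.0000)
check cable 4: ‖A_4−P‖² = 97.0000 ≈ L_4² = 97.0000 ✓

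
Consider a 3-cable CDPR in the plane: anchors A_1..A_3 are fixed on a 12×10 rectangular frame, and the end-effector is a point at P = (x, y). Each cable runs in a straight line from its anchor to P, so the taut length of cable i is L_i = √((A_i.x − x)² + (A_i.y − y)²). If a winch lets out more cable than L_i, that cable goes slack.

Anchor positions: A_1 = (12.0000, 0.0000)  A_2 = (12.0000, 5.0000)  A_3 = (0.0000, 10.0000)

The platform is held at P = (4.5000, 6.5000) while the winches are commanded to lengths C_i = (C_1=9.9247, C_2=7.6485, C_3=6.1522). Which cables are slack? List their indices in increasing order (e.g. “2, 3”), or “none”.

i=1: geometric 9.9247 vs commanded 9.9247 ⇒ taut
i=2: geometric 7.6485 vs commanded 7.6485 ⇒ taut
i=3: geometric 5.7009 vs commanded 6.1522 ⇒ slack

3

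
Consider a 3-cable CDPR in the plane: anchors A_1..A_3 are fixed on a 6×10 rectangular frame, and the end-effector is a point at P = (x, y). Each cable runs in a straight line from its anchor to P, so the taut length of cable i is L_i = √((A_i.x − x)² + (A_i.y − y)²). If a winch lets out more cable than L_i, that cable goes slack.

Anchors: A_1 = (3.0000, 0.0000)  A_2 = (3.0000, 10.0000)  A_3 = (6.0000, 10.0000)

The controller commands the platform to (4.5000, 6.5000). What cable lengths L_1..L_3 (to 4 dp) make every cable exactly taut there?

(6.6708, 3.8079, 3.8079)

L_1 = √((3.0000−4.5000)² + (0.0000−6.5000)²) = 6.6708
L_2 = √((3.0000−4.5000)² + (10.0000−6.5000)²) = 3.8079
L_3 = √((6.0000−4.5000)² + (10.0000−6.5000)²) = 3.8079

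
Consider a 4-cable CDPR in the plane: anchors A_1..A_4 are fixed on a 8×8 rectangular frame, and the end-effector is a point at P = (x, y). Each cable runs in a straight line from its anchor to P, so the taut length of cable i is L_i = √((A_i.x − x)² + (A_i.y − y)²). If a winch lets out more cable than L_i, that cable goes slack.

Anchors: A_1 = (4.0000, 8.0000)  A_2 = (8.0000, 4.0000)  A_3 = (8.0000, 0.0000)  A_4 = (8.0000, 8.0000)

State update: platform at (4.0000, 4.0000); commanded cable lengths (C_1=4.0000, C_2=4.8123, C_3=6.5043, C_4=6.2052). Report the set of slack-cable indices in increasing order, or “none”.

2, 3, 4

i=1: geometric 4.0000 vs commanded 4.0000 ⇒ taut
i=2: geometric 4.0000 vs commanded 4.8123 ⇒ slack
i=3: geometric 5.6569 vs commanded 6.5043 ⇒ slack
i=4: geometric 5.6569 vs commanded 6.2052 ⇒ slack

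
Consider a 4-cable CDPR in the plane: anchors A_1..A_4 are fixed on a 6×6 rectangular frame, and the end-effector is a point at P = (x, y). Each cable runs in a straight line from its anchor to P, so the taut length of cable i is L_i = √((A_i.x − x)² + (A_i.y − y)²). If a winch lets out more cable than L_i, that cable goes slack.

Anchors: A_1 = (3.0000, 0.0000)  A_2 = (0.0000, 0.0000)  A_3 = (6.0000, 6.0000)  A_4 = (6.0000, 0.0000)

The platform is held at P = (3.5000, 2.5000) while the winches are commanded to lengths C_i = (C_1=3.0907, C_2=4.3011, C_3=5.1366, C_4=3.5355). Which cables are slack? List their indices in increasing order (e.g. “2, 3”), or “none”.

1, 3

cable 1: L_1 = ‖A_1−P‖ = 2.5495;  C_1 = 3.0907 → slack
cable 2: L_2 = ‖A_2−P‖ = 4.3012;  C_2 = 4.3011 → taut
cable 3: L_3 = ‖A_3−P‖ = 4.3012;  C_3 = 5.1366 → slack
cable 4: L_4 = ‖A_4−P‖ = 3.5355;  C_4 = 3.5355 → taut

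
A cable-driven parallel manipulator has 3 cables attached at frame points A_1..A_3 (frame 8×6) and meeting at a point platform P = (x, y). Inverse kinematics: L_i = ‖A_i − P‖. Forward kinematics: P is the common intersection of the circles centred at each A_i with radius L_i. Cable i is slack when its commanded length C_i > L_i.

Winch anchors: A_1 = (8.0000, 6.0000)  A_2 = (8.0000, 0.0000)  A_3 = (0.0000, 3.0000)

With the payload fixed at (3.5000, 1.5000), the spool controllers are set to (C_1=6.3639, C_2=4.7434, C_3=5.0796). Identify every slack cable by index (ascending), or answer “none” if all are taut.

3

cable 1: L_1 = ‖A_1−P‖ = 6.3640;  C_1 = 6.3639 → taut
cable 2: L_2 = ‖A_2−P‖ = 4.7434;  C_2 = 4.7434 → taut
cable 3: L_3 = ‖A_3−P‖ = 3.8079;  C_3 = 5.0796 → slack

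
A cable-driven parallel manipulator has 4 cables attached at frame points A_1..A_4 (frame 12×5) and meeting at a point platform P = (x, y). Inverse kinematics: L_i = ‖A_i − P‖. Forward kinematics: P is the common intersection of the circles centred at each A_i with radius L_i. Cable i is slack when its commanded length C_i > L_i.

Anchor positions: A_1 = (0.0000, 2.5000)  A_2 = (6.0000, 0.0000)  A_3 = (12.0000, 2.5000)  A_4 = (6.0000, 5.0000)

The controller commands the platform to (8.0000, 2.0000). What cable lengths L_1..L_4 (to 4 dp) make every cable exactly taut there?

cable 1: Δx=-8.0000, Δy=0.5000; L_1 = √(Δx²+Δy²) = 8.0156
cable 2: Δx=-2.0000, Δy=-2.0000; L_2 = √(Δx²+Δy²) = 2.8284
cable 3: Δx=4.0000, Δy=0.5000; L_3 = √(Δx²+Δy²) = 4.0311
cable 4: Δx=-2.0000, Δy=3.0000; L_4 = √(Δx²+Δy²) = 3.6056

(8.0156, 2.8284, 4.0311, 3.6056)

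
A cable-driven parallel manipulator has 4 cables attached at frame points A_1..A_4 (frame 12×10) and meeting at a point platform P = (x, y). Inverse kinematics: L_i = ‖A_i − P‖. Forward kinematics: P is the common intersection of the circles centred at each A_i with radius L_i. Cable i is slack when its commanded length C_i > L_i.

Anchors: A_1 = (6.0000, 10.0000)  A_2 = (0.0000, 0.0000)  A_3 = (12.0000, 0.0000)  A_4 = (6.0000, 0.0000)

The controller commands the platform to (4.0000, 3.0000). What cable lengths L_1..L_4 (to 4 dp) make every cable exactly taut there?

(7.2801, 5.0000, 8.5440, 3.6056)

L_1 = √((6.0000−4.0000)² + (10.0000−3.0000)²) = 7.2801
L_2 = √((0.0000−4.0000)² + (0.0000−3.0000)²) = 5.0000
L_3 = √((12.0000−4.0000)² + (0.0000−3.0000)²) = 8.5440
L_4 = √((6.0000−4.0000)² + (0.0000−3.0000)²) = 3.6056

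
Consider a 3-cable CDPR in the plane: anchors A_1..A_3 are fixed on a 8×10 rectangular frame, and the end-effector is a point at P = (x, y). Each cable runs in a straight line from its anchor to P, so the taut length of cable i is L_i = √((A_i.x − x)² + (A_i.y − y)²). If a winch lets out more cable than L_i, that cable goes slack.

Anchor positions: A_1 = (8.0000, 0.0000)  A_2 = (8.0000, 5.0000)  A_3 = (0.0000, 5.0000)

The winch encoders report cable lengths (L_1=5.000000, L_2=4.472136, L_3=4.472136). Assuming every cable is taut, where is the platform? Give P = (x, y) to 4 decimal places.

(4.0000, 3.0000)

each cable: (A_i−P)·(A_i−P) = L_i²; let c_i = ‖A_i‖²−L_i²
c_1 = 64.0000+0.0000−25.0000 = 39.0000
row 1: 0.0000x − 10.0000y = -30.0000  (c_2=69.0000)
row 2: 16.0000x − 10.0000y = 34.0000  (c_3=5.0000)
Cramer on rows 1–2 → x = 4.0000, y = 3.0000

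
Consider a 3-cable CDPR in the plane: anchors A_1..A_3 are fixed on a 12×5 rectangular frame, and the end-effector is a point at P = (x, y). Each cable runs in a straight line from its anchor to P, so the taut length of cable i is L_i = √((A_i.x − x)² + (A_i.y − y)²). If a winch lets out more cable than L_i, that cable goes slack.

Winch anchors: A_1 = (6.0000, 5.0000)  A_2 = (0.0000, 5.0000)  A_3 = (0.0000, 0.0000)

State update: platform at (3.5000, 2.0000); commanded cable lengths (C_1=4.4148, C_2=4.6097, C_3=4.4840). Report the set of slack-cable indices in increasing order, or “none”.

1, 3

i=1: geometric 3.9051 vs commanded 4.4148 ⇒ slack
i=2: geometric 4.6098 vs commanded 4.6097 ⇒ taut
i=3: geometric 4.0311 vs commanded 4.4840 ⇒ slack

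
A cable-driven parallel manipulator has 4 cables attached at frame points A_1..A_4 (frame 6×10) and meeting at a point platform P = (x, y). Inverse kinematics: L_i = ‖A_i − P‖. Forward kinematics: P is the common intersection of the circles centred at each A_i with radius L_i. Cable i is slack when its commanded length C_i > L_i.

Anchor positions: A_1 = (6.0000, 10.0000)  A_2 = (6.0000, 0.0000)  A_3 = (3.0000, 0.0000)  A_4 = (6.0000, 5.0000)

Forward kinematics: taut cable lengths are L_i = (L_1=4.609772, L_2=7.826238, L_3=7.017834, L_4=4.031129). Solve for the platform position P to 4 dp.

circle eqns → linear via eq_j − eq_1; set q_j = A_j·A_j − L_j²
q_1 = 36.0000+100.0000−21.2500 = 114.7500
0.0000·x + 20.0000·y = q_1−q_2 = 140.0000
6.0000·x + 20.0000·y = q_1−q_3 = 155.0000
0.0000·x + 10.0000·y = q_1−q_4 = 70.0000
solve first two rows → x=2.5000, y=7.0000
check cable 4: ‖A_4−P‖² = 16.2500 ≈ L_4² = 16.2500 ✓

(2.5000, 7.0000)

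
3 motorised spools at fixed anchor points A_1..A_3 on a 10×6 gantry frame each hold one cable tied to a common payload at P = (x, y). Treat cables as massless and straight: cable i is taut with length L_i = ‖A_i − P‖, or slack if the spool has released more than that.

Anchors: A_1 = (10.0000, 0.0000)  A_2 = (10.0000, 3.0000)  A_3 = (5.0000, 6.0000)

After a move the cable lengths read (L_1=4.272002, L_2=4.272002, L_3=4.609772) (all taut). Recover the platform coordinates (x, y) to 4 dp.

circle eqns → linear via eq_j − eq_1; set q_j = A_j·A_j − L_j²
q_1 = 100.0000+0.0000−18.2500 = 81.7500
0.0000·x − 6.0000·y = q_1−q_2 = -9.0000
10.0000·x − 12.0000·y = q_1−q_3 = 42.0000
solve first two rows → x=6.0000, y=1.5000

(6.0000, 1.5000)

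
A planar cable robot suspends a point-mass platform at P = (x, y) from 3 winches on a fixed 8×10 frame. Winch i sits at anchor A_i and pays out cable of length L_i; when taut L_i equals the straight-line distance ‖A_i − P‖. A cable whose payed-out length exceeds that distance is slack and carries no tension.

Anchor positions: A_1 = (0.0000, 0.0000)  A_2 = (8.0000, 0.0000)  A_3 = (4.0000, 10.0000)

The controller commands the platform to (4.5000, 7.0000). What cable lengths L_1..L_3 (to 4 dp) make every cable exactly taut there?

cable 1: Δx=-4.5000, Δy=-7.0000; L_1 = √(Δx²+Δy²) = 8.3217
cable 2: Δx=3.5000, Δy=-7.0000; L_2 = √(Δx²+Δy²) = 7.8262
cable 3: Δx=-0.5000, Δy=3.0000; L_3 = √(Δx²+Δy²) = 3.0414

(8.3217, 7.8262, 3.0414)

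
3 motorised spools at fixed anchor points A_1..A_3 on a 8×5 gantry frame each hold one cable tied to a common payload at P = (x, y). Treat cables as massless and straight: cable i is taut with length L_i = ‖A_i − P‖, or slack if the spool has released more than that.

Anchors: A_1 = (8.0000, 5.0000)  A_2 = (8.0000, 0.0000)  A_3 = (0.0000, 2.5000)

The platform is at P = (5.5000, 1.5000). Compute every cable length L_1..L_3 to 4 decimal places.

(4.3012, 2.9155, 5.5902)

cable 1: Δx=2.5000, Δy=3.5000; L_1 = √(Δx²+Δy²) = 4.3012
cable 2: Δx=2.5000, Δy=-1.5000; L_2 = √(Δx²+Δy²) = 2.9155
cable 3: Δx=-5.5000, Δy=1.0000; L_3 = √(Δx²+Δy²) = 5.5902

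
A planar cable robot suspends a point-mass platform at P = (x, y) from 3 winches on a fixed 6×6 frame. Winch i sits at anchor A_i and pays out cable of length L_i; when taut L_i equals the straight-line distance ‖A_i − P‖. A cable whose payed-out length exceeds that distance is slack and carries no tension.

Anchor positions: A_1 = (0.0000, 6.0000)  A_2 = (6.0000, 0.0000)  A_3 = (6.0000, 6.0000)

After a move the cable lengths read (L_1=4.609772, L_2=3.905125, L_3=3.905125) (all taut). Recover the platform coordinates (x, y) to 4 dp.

(3.5000, 3.0000)

expand ‖A_i−P‖²=L_i² and subtract eq 1 (c_i ≔ ‖A_i‖²−L_i²)
c_1 = 0.0000+36.0000−21.2500 = 14.7500
eq1−eq2 → [-12.0000  12.0000]·P = -6.0000
eq1−eq3 → [-12.0000  0.0000]·P = -42.0000
2×2 solve → P = (3.5000, 3.0000)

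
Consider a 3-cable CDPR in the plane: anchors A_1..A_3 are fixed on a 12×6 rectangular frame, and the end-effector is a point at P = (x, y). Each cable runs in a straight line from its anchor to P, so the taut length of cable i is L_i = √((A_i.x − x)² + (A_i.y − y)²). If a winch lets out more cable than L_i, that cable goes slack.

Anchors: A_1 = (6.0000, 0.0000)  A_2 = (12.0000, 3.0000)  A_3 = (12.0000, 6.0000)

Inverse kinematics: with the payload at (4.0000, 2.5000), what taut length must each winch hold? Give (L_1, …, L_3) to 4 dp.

(3.2016, 8.0156, 8.7321)

L_1 = √((6.0000−4.0000)² + (0.0000−2.5000)²) = 3.2016
L_2 = √((12.0000−4.0000)² + (3.0000−2.5000)²) = 8.0156
L_3 = √((12.0000−4.0000)² + (6.0000−2.5000)²) = 8.7321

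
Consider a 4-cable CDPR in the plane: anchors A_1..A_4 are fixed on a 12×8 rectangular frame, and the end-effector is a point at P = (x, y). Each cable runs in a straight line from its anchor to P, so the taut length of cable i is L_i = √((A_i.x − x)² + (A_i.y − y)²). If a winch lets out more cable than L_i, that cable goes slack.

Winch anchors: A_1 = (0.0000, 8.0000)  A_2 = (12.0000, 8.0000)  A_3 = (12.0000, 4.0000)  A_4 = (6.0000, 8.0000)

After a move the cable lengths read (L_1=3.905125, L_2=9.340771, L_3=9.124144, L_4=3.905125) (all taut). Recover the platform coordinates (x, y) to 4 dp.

(3.0000, 5.5000)

expand ‖A_i−P‖²=L_i² and subtract eq 1 (q_i ≔ ‖A_i‖²−L_i²)
q_1 = 0.0000+64.0000−15.2500 = 48.7500
eq1−eq2 → [-24.0000  0.0000]·P = -72.0000
eq1−eq3 → [-24.0000  8.0000]·P = -28.0000
eq1−eq4 → [-12.0000  0.0000]·P = -36.0000
2×2 solve → P = (3.0000, 5.5000)
check cable 4: ‖A_4−P‖² = 15.2500 ≈ L_4² = 15.2500 ✓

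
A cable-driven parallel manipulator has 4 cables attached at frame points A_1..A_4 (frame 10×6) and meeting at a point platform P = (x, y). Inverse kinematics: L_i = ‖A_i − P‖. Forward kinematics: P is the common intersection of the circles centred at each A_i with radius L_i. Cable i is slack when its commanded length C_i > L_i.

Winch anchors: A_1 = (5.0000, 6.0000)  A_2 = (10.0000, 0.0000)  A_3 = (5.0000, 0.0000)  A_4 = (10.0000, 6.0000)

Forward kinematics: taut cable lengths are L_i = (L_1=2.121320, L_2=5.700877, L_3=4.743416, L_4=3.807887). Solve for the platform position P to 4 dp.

expand ‖A_i−P‖²=L_i² and subtract eq 1 (q_i ≔ ‖A_i‖²−L_i²)
q_1 = 25.0000+36.0000−4.5000 = 56.5000
eq1−eq2 → [-10.0000  12.0000]·P = -11.0000
eq1−eq3 → [0.0000  12.0000]·P = 54.0000
eq1−eq4 → [-10.0000  0.0000]·P = -65.0000
2×2 solve → P = (6.5000, 4.5000)
check cable 4: ‖A_4−P‖² = 14.5000 ≈ L_4² = 14.5000 ✓

(6.5000, 4.5000)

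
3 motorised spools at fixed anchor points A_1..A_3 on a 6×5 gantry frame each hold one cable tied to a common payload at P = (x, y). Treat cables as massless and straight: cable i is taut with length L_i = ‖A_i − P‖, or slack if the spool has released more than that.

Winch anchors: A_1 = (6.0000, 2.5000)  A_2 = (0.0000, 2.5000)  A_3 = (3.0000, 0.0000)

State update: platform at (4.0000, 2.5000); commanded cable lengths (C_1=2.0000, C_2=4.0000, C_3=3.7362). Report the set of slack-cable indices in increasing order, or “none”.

3

cable 1: √((2.0000)²+(0.0000)²)=2.0000, C_1=2.0000: taut
cable 2: √((-4.0000)²+(0.0000)²)=4.0000, C_2=4.0000: taut
cable 3: √((-1.0000)²+(-2.5000)²)=2.6926, C_3=3.7362: slack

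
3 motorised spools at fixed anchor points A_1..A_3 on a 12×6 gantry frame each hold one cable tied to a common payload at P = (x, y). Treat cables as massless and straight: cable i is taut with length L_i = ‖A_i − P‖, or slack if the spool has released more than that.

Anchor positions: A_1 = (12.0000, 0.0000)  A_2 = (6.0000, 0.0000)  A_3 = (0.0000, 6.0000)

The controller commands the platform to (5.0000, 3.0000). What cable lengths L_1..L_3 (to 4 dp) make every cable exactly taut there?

(7.6158, 3.1623, 5.8310)

L_1: Δ = A_1−P = (7.0000, -3.0000) → ‖Δ‖ = √58.0000 = 7.6158
L_2: Δ = A_2−P = (1.0000, -3.0000) → ‖Δ‖ = √10.0000 = 3.1623
L_3: Δ = A_3−P = (-5.0000, 3.0000) → ‖Δ‖ = √34.0000 = 5.8310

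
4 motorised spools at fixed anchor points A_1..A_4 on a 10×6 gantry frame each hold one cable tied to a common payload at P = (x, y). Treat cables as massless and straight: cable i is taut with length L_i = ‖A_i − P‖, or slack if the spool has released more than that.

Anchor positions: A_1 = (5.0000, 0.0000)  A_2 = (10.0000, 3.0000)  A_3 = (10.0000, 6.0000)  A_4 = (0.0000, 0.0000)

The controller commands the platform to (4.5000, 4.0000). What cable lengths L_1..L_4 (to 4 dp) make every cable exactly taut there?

(4.0311, 5.5902, 5.8523, 6.0208)

L_1 = √((5.0000−4.5000)² + (0.0000−4.0000)²) = 4.0311
L_2 = √((10.0000−4.5000)² + (3.0000−4.0000)²) = 5.5902
L_3 = √((10.0000−4.5000)² + (6.0000−4.0000)²) = 5.8523
L_4 = √((0.0000−4.5000)² + (0.0000−4.0000)²) = 6.0208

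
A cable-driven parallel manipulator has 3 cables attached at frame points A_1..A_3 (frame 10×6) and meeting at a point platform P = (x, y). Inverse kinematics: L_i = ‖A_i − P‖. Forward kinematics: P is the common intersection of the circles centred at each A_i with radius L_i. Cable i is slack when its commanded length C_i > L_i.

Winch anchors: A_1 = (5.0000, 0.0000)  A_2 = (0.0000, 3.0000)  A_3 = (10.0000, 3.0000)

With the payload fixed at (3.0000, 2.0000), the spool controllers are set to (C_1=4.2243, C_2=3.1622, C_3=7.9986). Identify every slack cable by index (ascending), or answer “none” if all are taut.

1, 3

cable 1: √((2.0000)²+(-2.0000)²)=2.8284, C_1=4.2243: slack
cable 2: √((-3.0000)²+(1.0000)²)=3.1623, C_2=3.1622: taut
cable 3: √((7.0000)²+(1.0000)²)=7.0711, C_3=7.9986: slack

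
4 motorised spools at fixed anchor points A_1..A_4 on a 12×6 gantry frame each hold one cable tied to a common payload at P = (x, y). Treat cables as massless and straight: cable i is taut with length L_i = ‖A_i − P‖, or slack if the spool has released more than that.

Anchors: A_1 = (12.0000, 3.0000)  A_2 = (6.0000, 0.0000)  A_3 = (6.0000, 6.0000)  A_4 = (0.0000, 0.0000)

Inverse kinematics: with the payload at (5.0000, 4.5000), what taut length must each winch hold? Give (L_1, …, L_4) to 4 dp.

cable 1: Δx=7.0000, Δy=-1.5000; L_1 = √(Δx²+Δy²) = 7.1589
cable 2: Δx=1.0000, Δy=-4.5000; L_2 = √(Δx²+Δy²) = 4.6098
cable 3: Δx=1.0000, Δy=1.5000; L_3 = √(Δx²+Δy²) = 1.8028
cable 4: Δx=-5.0000, Δy=-4.5000; L_4 = √(Δx²+Δy²) = 6.7268

(7.1589, 4.6098, 1.8028, 6.7268)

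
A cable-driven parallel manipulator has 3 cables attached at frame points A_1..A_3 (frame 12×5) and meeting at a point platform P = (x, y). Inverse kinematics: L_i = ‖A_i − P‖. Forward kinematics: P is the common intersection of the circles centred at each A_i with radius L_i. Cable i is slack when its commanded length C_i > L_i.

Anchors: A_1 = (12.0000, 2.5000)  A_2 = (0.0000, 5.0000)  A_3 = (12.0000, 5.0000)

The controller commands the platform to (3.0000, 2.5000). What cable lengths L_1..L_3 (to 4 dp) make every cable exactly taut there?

(9.0000, 3.9051, 9.3408)

cable 1: Δx=9.0000, Δy=0.0000; L_1 = √(Δx²+Δy²) = 9.0000
cable 2: Δx=-3.0000, Δy=2.5000; L_2 = √(Δx²+Δy²) = 3.9051
cable 3: Δx=9.0000, Δy=2.5000; L_3 = √(Δx²+Δy²) = 9.3408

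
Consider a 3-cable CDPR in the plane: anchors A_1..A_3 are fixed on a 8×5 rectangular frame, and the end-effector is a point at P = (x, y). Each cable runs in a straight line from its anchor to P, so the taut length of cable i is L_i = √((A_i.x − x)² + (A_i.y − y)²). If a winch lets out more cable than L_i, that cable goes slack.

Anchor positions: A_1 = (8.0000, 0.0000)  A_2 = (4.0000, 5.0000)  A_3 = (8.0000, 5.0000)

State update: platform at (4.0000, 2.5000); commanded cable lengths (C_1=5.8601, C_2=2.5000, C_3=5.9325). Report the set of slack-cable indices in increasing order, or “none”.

1, 3

i=1: geometric 4.7170 vs commanded 5.8601 ⇒ slack
i=2: geometric 2.5000 vs commanded 2.5000 ⇒ taut
i=3: geometric 4.7170 vs commanded 5.9325 ⇒ slack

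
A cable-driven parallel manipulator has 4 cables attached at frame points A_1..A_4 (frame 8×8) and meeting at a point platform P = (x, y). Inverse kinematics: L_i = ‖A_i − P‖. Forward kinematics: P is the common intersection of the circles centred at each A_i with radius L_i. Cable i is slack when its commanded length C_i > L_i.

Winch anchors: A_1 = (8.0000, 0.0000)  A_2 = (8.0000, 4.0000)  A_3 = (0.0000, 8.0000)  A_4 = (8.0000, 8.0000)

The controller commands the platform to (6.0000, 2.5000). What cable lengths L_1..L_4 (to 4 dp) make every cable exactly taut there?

cable 1: Δx=2.0000, Δy=-2.5000; L_1 = √(Δx²+Δy²) = 3.2016
cable 2: Δx=2.0000, Δy=1.5000; L_2 = √(Δx²+Δy²) = 2.5000
cable 3: Δx=-6.0000, Δy=5.5000; L_3 = √(Δx²+Δy²) = 8.1394
cable 4: Δx=2.0000, Δy=5.5000; L_4 = √(Δx²+Δy²) = 5.8523

(3.2016, 2.5000, 8.1394, 5.8523)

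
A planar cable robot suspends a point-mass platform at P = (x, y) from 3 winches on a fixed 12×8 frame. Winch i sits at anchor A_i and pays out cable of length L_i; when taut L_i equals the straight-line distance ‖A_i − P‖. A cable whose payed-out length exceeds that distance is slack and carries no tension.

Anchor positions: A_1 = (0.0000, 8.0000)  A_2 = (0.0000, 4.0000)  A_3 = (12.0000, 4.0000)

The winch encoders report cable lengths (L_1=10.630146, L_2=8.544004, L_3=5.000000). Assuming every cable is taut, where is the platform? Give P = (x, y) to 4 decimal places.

circle eqns → linear via eq_j − eq_1; set q_j = A_j·A_j − L_j²
q_1 = 0.0000+64.0000−113.0000 = -49.0000
0.0000·x + 8.0000·y = q_1−q_2 = 8.0000
-24.0000·x + 8.0000·y = q_1−q_3 = -184.0000
solve first two rows → x=8.0000, y=1.0000

(8.0000, 1.0000)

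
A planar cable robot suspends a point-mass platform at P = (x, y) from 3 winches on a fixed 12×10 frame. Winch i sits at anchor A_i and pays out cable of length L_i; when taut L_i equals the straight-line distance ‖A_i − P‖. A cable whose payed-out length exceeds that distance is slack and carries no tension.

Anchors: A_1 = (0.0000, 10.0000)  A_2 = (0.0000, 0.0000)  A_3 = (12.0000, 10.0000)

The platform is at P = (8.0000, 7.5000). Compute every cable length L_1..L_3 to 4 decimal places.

(8.3815, 10.9659, 4.7170)

L_1 = √((0.0000−8.0000)² + (10.0000−7.5000)²) = 8.3815
L_2 = √((0.0000−8.0000)² + (0.0000−7.5000)²) = 10.9659
L_3 = √((12.0000−8.0000)² + (10.0000−7.5000)²) = 4.7170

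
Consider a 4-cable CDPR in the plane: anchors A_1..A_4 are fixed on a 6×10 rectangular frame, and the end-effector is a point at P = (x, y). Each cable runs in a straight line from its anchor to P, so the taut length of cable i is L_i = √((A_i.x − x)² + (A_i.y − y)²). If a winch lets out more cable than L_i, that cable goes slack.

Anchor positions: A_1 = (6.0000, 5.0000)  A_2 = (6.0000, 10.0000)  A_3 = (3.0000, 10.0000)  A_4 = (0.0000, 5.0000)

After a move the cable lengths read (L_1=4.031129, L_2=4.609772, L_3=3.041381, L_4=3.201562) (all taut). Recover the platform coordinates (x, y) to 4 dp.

(2.5000, 7.0000)

circle eqns → linear via eq_j − eq_1; set q_j = A_j·A_j − L_j²
q_1 = 36.0000+25.0000−16.2500 = 44.7500
0.0000·x − 10.0000·y = q_1−q_2 = -70.0000
6.0000·x − 10.0000·y = q_1−q_3 = -55.0000
12.0000·x + 0.0000·y = q_1−q_4 = 30.0000
solve first two rows → x=2.5000, y=7.0000
check cable 4: ‖A_4−P‖² = 10.2500 ≈ L_4² = 10.2500 ✓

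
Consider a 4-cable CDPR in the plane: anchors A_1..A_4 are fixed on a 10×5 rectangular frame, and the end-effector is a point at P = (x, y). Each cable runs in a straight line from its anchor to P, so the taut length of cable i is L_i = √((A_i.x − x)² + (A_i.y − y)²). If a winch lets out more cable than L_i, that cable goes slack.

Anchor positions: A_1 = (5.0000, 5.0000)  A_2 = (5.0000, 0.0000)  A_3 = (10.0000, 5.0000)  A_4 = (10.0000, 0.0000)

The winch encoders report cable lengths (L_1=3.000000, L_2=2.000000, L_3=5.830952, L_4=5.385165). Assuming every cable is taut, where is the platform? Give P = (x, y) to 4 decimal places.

circle eqns → linear via eq_j − eq_1; set k_j = A_j·A_j − L_j²
k_1 = 25.0000+25.0000−9.0000 = 41.0000
0.0000·x + 10.0000·y = k_1−k_2 = 20.0000
-10.0000·x + 0.0000·y = k_1−k_3 = -50.0000
-10.0000·x + 10.0000·y = k_1−k_4 = -30.0000
solve first two rows → x=5.0000, y=2.0000
check cable 4: ‖A_4−P‖² = 29.0000 ≈ L_4² = 29.0000 ✓

(5.0000, 2.0000)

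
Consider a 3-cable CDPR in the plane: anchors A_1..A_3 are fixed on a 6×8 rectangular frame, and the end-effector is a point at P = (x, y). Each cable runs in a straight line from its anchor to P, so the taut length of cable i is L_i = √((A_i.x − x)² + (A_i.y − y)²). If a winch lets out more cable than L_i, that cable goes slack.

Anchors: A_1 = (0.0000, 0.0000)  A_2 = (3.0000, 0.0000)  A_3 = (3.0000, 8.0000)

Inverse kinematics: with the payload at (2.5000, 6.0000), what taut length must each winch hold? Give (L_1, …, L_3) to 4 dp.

cable 1: Δx=-2.5000, Δy=-6.0000; L_1 = √(Δx²+Δy²) = 6.5000
cable 2: Δx=0.5000, Δy=-6.0000; L_2 = √(Δx²+Δy²) = 6.0208
cable 3: Δx=0.5000, Δy=2.0000; L_3 = √(Δx²+Δy²) = 2.0616

(6.5000, 6.0208, 2.0616)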